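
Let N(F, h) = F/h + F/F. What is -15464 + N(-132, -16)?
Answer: -61819/4 ≈ -15455.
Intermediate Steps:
N(F, h) = 1 + F/h (N(F, h) = F/h + 1 = 1 + F/h)
-15464 + N(-132, -16) = -15464 + (-132 - 16)/(-16) = -15464 - 1/16*(-148) = -15464 + 37/4 = -61819/4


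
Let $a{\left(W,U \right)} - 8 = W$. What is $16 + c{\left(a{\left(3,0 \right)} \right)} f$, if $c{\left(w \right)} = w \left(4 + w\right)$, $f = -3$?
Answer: $-479$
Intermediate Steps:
$a{\left(W,U \right)} = 8 + W$
$16 + c{\left(a{\left(3,0 \right)} \right)} f = 16 + \left(8 + 3\right) \left(4 + \left(8 + 3\right)\right) \left(-3\right) = 16 + 11 \left(4 + 11\right) \left(-3\right) = 16 + 11 \cdot 15 \left(-3\right) = 16 + 165 \left(-3\right) = 16 - 495 = -479$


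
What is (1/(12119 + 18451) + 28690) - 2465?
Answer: 801698251/30570 ≈ 26225.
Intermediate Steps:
(1/(12119 + 18451) + 28690) - 2465 = (1/30570 + 28690) - 2465 = 877053301/30570 - 2465 = 801698251/30570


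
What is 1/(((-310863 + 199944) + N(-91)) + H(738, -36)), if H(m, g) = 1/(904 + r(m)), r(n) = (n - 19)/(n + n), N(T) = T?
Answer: -1335023/148200901754 ≈ -9.0082e-6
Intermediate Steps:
r(n) = (-19 + n)/(2*n) (r(n) = (-19 + n)/((2*n)) = (-19 + n)*(1/(2*n)) = (-19 + n)/(2*n))
H(m, g) = 1/(904 + (-19 + m)/(2*m))
1/(((-310863 + 199944) + N(-91)) + H(738, -36)) = 1/(((-310863 + 199944) - 91) + 2*738/(-19 + 1809*738)) = 1/((-110919 - 91) + 2*738/(-19 + 1335042)) = 1/(-111010 + 2*738/1335023) = 1/(-111010 + 2*738*(1/1335023)) = 1/(-111010 + 1476/1335023) = 1/(-148200901754/1335023) = -1335023/148200901754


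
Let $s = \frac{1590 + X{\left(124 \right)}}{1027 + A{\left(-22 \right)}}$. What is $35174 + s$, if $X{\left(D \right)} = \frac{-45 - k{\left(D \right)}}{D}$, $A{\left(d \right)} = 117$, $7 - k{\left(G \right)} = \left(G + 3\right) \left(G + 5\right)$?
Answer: $\frac{4989856435}{141856} \approx 35176.0$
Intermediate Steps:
$k{\left(G \right)} = 7 - \left(3 + G\right) \left(5 + G\right)$ ($k{\left(G \right)} = 7 - \left(G + 3\right) \left(G + 5\right) = 7 - \left(3 + G\right) \left(5 + G\right)$)
$X{\left(D \right)} = \frac{-37 + D^{2} + 8 D}{D}$ ($X{\left(D \right)} = \frac{-45 - \left(-8 - D^{2} - 8 D\right)}{D} = \frac{-45 + \left(8 + D^{2} + 8 D\right)}{D} = \frac{-37 + D^{2} + 8 D}{D}$)
$s = \frac{213491}{141856}$ ($s = \frac{1590 + \left(8 + 124 - \frac{37}{124}\right)}{1027 + 117} = \frac{1590 + \left(8 + 124 - \frac{37}{124}\right)}{1144} = \left(1590 + \left(8 + 124 - \frac{37}{124}\right)\right) \frac{1}{1144} = \left(1590 + \frac{16331}{124}\right) \frac{1}{1144} = \frac{213491}{124} \cdot \frac{1}{1144} = \frac{213491}{141856} \approx 1.505$)
$35174 + s = 35174 + \frac{213491}{141856} = \frac{4989856435}{141856}$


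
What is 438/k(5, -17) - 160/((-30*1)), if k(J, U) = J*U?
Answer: 46/255 ≈ 0.18039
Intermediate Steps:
438/k(5, -17) - 160/((-30*1)) = 438/((5*(-17))) - 160/((-30*1)) = 438/(-85) - 160/(-30) = 438*(-1/85) - 160*(-1/30) = -438/85 + 16/3 = 46/255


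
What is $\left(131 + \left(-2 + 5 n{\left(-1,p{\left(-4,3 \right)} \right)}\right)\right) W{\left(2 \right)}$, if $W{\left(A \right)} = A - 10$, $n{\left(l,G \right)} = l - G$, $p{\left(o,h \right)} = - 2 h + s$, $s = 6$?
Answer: $-992$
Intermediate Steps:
$p{\left(o,h \right)} = 6 - 2 h$ ($p{\left(o,h \right)} = - 2 h + 6 = 6 - 2 h$)
$W{\left(A \right)} = -10 + A$
$\left(131 + \left(-2 + 5 n{\left(-1,p{\left(-4,3 \right)} \right)}\right)\right) W{\left(2 \right)} = \left(131 + \left(-2 + 5 \left(-1 - \left(6 - 6\right)\right)\right)\right) \left(-10 + 2\right) = \left(131 + \left(-2 + 5 \left(-1 - \left(6 - 6\right)\right)\right)\right) \left(-8\right) = \left(131 + \left(-2 + 5 \left(-1 - 0\right)\right)\right) \left(-8\right) = \left(131 + \left(-2 + 5 \left(-1 + 0\right)\right)\right) \left(-8\right) = \left(131 + \left(-2 + 5 \left(-1\right)\right)\right) \left(-8\right) = \left(131 - 7\right) \left(-8\right) = 124 \left(-8\right) = -992$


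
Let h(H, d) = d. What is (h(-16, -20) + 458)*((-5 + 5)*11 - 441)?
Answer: -193158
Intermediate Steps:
(h(-16, -20) + 458)*((-5 + 5)*11 - 441) = (-20 + 458)*((-5 + 5)*11 - 441) = 438*(0*11 - 441) = 438*(0 - 441) = 438*(-441) = -193158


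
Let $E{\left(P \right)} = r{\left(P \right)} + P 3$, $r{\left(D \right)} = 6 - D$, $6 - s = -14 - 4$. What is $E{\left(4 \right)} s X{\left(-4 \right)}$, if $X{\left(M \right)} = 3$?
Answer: $1008$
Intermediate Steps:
$s = 24$ ($s = 6 - \left(-14 - 4\right) = 6 - -18 = 6 + 18 = 24$)
$E{\left(P \right)} = 6 + 2 P$ ($E{\left(P \right)} = \left(6 - P\right) + P 3 = \left(6 - P\right) + 3 P = 6 + 2 P$)
$E{\left(4 \right)} s X{\left(-4 \right)} = \left(6 + 2 \cdot 4\right) 24 \cdot 3 = \left(6 + 8\right) 24 \cdot 3 = 14 \cdot 24 \cdot 3 = 336 \cdot 3 = 1008$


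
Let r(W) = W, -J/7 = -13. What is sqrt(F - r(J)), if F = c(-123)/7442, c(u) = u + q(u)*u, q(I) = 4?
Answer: I*sqrt(1355674)/122 ≈ 9.5437*I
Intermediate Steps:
J = 91 (J = -7*(-13) = 91)
c(u) = 5*u (c(u) = u + 4*u = 5*u)
F = -615/7442 (F = (5*(-123))/7442 = -615*1/7442 = -615/7442 ≈ -0.082639)
sqrt(F - r(J)) = sqrt(-615/7442 - 1*91) = sqrt(-615/7442 - 91) = sqrt(-677837/7442) = I*sqrt(1355674)/122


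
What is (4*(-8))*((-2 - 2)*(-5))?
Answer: -640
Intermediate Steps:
(4*(-8))*((-2 - 2)*(-5)) = -(-128)*(-5) = -32*20 = -640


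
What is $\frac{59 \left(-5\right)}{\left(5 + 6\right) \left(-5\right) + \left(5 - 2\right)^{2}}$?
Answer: $\frac{295}{46} \approx 6.413$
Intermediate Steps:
$\frac{59 \left(-5\right)}{\left(5 + 6\right) \left(-5\right) + \left(5 - 2\right)^{2}} = - \frac{295}{11 \left(-5\right) + 3^{2}} = - \frac{295}{-55 + 9} = - \frac{295}{-46} = \left(-295\right) \left(- \frac{1}{46}\right) = \frac{295}{46}$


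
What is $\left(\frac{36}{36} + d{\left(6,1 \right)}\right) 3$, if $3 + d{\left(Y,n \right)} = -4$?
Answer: $-18$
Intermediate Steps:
$d{\left(Y,n \right)} = -7$ ($d{\left(Y,n \right)} = -3 - 4 = -7$)
$\left(\frac{36}{36} + d{\left(6,1 \right)}\right) 3 = \left(\frac{36}{36} - 7\right) 3 = \left(36 \cdot \frac{1}{36} - 7\right) 3 = \left(1 - 7\right) 3 = \left(-6\right) 3 = -18$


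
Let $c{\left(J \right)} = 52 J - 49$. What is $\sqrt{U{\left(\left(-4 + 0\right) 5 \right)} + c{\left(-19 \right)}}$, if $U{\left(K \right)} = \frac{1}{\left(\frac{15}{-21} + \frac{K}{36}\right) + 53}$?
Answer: $\frac{8 i \sqrt{172091495}}{3259} \approx 32.202 i$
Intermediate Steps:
$U{\left(K \right)} = \frac{1}{\frac{366}{7} + \frac{K}{36}}$ ($U{\left(K \right)} = \frac{1}{\left(15 \left(- \frac{1}{21}\right) + K \frac{1}{36}\right) + 53} = \frac{1}{\left(- \frac{5}{7} + \frac{K}{36}\right) + 53} = \frac{1}{\frac{366}{7} + \frac{K}{36}}$)
$c{\left(J \right)} = -49 + 52 J$
$\sqrt{U{\left(\left(-4 + 0\right) 5 \right)} + c{\left(-19 \right)}} = \sqrt{\frac{252}{13176 + 7 \left(-4 + 0\right) 5} + \left(-49 + 52 \left(-19\right)\right)} = \sqrt{\frac{252}{13176 + 7 \left(\left(-4\right) 5\right)} - 1037} = \sqrt{\frac{252}{13176 + 7 \left(-20\right)} - 1037} = \sqrt{\frac{252}{13176 - 140} - 1037} = \sqrt{\frac{252}{13036} - 1037} = \sqrt{252 \cdot \frac{1}{13036} - 1037} = \sqrt{\frac{63}{3259} - 1037} = \sqrt{- \frac{3379520}{3259}} = \frac{8 i \sqrt{172091495}}{3259}$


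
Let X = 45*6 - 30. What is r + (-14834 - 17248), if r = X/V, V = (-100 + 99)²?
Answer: -31842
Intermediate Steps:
X = 240 (X = 270 - 30 = 240)
V = 1 (V = (-1)² = 1)
r = 240 (r = 240/1 = 240*1 = 240)
r + (-14834 - 17248) = 240 + (-14834 - 17248) = 240 - 32082 = -31842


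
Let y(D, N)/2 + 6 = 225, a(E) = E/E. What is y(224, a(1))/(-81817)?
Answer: -438/81817 ≈ -0.0053534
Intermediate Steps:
a(E) = 1
y(D, N) = 438 (y(D, N) = -12 + 2*225 = -12 + 450 = 438)
y(224, a(1))/(-81817) = 438/(-81817) = 438*(-1/81817) = -438/81817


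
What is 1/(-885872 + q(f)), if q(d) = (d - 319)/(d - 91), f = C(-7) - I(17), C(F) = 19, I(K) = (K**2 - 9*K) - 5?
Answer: -203/179831585 ≈ -1.1288e-6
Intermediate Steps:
I(K) = -5 + K**2 - 9*K
f = -112 (f = 19 - (-5 + 17**2 - 9*17) = 19 - (-5 + 289 - 153) = 19 - 1*131 = 19 - 131 = -112)
q(d) = (-319 + d)/(-91 + d)
1/(-885872 + q(f)) = 1/(-885872 + (-319 - 112)/(-91 - 112)) = 1/(-885872 - 431/(-203)) = 1/(-885872 - 1/203*(-431)) = 1/(-885872 + 431/203) = 1/(-179831585/203) = -203/179831585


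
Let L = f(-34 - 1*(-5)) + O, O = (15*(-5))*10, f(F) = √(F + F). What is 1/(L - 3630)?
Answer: -2190/9592229 - I*√58/19184458 ≈ -0.00022831 - 3.9698e-7*I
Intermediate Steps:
f(F) = √2*√F (f(F) = √(2*F) = √2*√F)
O = -750 (O = -75*10 = -750)
L = -750 + I*√58 (L = √2*√(-34 - 1*(-5)) - 750 = √2*√(-34 + 5) - 750 = √2*√(-29) - 750 = √2*(I*√29) - 750 = I*√58 - 750 = -750 + I*√58 ≈ -750.0 + 7.6158*I)
1/(L - 3630) = 1/((-750 + I*√58) - 3630) = 1/(-4380 + I*√58)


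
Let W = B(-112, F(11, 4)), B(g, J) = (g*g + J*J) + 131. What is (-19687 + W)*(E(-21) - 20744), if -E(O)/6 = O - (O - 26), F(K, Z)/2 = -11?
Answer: 136435200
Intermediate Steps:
F(K, Z) = -22 (F(K, Z) = 2*(-11) = -22)
B(g, J) = 131 + J² + g² (B(g, J) = (g² + J²) + 131 = (J² + g²) + 131 = 131 + J² + g²)
E(O) = -156 (E(O) = -6*(O - (O - 26)) = -6*(O - (-26 + O)) = -6*(O + (26 - O)) = -6*26 = -156)
W = 13159 (W = 131 + (-22)² + (-112)² = 131 + 484 + 12544 = 13159)
(-19687 + W)*(E(-21) - 20744) = (-19687 + 13159)*(-156 - 20744) = -6528*(-20900) = 136435200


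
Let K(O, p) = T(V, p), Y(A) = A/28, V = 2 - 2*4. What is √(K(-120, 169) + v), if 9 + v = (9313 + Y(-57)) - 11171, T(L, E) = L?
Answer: I*√367507/14 ≈ 43.302*I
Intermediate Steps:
V = -6 (V = 2 - 8 = -6)
Y(A) = A/28 (Y(A) = A*(1/28) = A/28)
K(O, p) = -6
v = -52333/28 (v = -9 + ((9313 + (1/28)*(-57)) - 11171) = -9 + ((9313 - 57/28) - 11171) = -9 + (260707/28 - 11171) = -9 - 52081/28 = -52333/28 ≈ -1869.0)
√(K(-120, 169) + v) = √(-6 - 52333/28) = √(-52501/28) = I*√367507/14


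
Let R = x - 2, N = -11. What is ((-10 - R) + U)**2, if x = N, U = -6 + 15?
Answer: 144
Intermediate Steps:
U = 9
x = -11
R = -13 (R = -11 - 2 = -13)
((-10 - R) + U)**2 = ((-10 - 1*(-13)) + 9)**2 = ((-10 + 13) + 9)**2 = (3 + 9)**2 = 12**2 = 144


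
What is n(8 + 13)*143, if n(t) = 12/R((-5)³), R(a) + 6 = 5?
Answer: -1716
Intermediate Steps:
R(a) = -1 (R(a) = -6 + 5 = -1)
n(t) = -12 (n(t) = 12/(-1) = 12*(-1) = -12)
n(8 + 13)*143 = -12*143 = -1716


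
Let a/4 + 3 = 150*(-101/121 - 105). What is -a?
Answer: 7685052/121 ≈ 63513.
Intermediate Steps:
a = -7685052/121 (a = -12 + 4*(150*(-101/121 - 105)) = -12 + 4*(150*(-12806/121)) = -12 + 4*(-1920900/121) = -12 - 7683600/121 = -7685052/121 ≈ -63513.)
-a = -1*(-7685052/121) = 7685052/121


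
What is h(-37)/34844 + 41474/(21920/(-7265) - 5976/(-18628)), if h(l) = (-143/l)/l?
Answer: -6693437818584109851/435168418373308 ≈ -15381.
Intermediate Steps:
h(l) = -143/l**2
h(-37)/34844 + 41474/(21920/(-7265) - 5976/(-18628)) = -143/(-37)**2/34844 + 41474/(21920/(-7265) - 5976/(-18628)) = -143*1/1369*(1/34844) + 41474/(21920*(-1/7265) - 5976*(-1/18628)) = -143/1369*1/34844 + 41474/(-4384/1453 + 1494/4657) = -143/47701436 + 41474/(-18245506/6766621) = -143/47701436 + 41474*(-6766621/18245506) = -143/47701436 - 140319419677/9122753 = -6693437818584109851/435168418373308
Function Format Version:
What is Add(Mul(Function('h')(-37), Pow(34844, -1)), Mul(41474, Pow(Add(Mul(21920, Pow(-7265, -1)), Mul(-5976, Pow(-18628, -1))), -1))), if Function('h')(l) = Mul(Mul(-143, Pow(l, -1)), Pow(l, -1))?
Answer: Rational(-6693437818584109851, 435168418373308) ≈ -15381.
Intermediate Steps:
Function('h')(l) = Mul(-143, Pow(l, -2))
Add(Mul(Function('h')(-37), Pow(34844, -1)), Mul(41474, Pow(Add(Mul(21920, Pow(-7265, -1)), Mul(-5976, Pow(-18628, -1))), -1))) = Add(Mul(Mul(-143, Pow(-37, -2)), Pow(34844, -1)), Mul(41474, Pow(Add(Mul(21920, Pow(-7265, -1)), Mul(-5976, Pow(-18628, -1))), -1))) = Add(Mul(Mul(-143, Rational(1, 1369)), Rational(1, 34844)), Mul(41474, Pow(Add(Mul(21920, Rational(-1, 7265)), Mul(-5976, Rational(-1, 18628))), -1))) = Add(Mul(Rational(-143, 1369), Rational(1, 34844)), Mul(41474, Pow(Add(Rational(-4384, 1453), Rational(1494, 4657)), -1))) = Add(Rational(-143, 47701436), Mul(41474, Pow(Rational(-18245506, 6766621), -1))) = Add(Rational(-143, 47701436), Mul(41474, Rational(-6766621, 18245506))) = Add(Rational(-143, 47701436), Rational(-140319419677, 9122753)) = Rational(-6693437818584109851, 435168418373308)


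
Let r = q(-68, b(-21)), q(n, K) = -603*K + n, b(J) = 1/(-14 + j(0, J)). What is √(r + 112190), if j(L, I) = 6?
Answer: 3*√199462/4 ≈ 334.96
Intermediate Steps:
b(J) = -⅛ (b(J) = 1/(-14 + 6) = 1/(-8) = -⅛)
q(n, K) = n - 603*K
r = 59/8 (r = -68 - 603*(-⅛) = -68 + 603/8 = 59/8 ≈ 7.3750)
√(r + 112190) = √(59/8 + 112190) = √(897579/8) = 3*√199462/4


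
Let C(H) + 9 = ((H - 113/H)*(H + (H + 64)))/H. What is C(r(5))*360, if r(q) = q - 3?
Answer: -670320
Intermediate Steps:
r(q) = -3 + q
C(H) = -9 + (64 + 2*H)*(H - 113/H)/H (C(H) = -9 + ((H - 113/H)*(H + (H + 64)))/H = -9 + ((H - 113/H)*(H + (64 + H)))/H = -9 + ((H - 113/H)*(64 + 2*H))/H = -9 + ((64 + 2*H)*(H - 113/H))/H = -9 + (64 + 2*H)*(H - 113/H)/H)
C(r(5))*360 = (55 - 7232/(-3 + 5)² - 226/(-3 + 5) + 2*(-3 + 5))*360 = (55 - 7232/2² - 226/2 + 2*2)*360 = (55 - 7232*¼ - 226*½ + 4)*360 = (55 - 1808 - 113 + 4)*360 = -1862*360 = -670320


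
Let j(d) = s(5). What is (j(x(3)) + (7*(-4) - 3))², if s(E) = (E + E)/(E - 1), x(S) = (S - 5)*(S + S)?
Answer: 3249/4 ≈ 812.25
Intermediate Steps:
x(S) = 2*S*(-5 + S) (x(S) = (-5 + S)*(2*S) = 2*S*(-5 + S))
s(E) = 2*E/(-1 + E) (s(E) = (2*E)/(-1 + E) = 2*E/(-1 + E))
j(d) = 5/2 (j(d) = 2*5/(-1 + 5) = 2*5/4 = 2*5*(¼) = 5/2)
(j(x(3)) + (7*(-4) - 3))² = (5/2 + (7*(-4) - 3))² = (5/2 + (-28 - 3))² = (5/2 - 31)² = (-57/2)² = 3249/4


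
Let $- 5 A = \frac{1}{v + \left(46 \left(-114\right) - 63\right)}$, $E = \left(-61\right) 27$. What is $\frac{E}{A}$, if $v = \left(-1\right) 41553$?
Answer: $-385892100$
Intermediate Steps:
$E = -1647$
$v = -41553$
$A = \frac{1}{234300}$ ($A = - \frac{1}{5 \left(-41553 + \left(46 \left(-114\right) - 63\right)\right)} = - \frac{1}{5 \left(-41553 - 5307\right)} = - \frac{1}{5 \left(-46860\right)} = \left(- \frac{1}{5}\right) \left(- \frac{1}{46860}\right) = \frac{1}{234300} \approx 4.268 \cdot 10^{-6}$)
$\frac{E}{A} = - 1647 \frac{1}{\frac{1}{234300}} = \left(-1647\right) 234300 = -385892100$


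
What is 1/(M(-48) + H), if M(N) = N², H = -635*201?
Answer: -1/125331 ≈ -7.9789e-6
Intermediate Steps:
H = -127635
1/(M(-48) + H) = 1/((-48)² - 127635) = 1/(2304 - 127635) = 1/(-125331) = -1/125331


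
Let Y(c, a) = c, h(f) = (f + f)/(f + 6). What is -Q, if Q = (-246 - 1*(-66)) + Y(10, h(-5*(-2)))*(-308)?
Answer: 3260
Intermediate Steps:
h(f) = 2*f/(6 + f) (h(f) = (2*f)/(6 + f) = 2*f/(6 + f))
Q = -3260 (Q = (-246 - 1*(-66)) + 10*(-308) = (-246 + 66) - 3080 = -180 - 3080 = -3260)
-Q = -1*(-3260) = 3260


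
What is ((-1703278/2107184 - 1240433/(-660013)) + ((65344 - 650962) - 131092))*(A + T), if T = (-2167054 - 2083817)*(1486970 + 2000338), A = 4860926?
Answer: 3694076312422388235289905210401/347692208348 ≈ 1.0625e+19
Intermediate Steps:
T = -14824096445268 (T = -4250871*3487308 = -14824096445268)
((-1703278/2107184 - 1240433/(-660013)) + ((65344 - 650962) - 131092))*(A + T) = ((-1703278/2107184 - 1240433/(-660013)) + ((65344 - 650962) - 131092))*(4860926 - 14824096445268) = ((-1703278*1/2107184 - 1240433*(-1/660013)) + (-585618 - 131092))*(-14824091584342) = ((-851639/1053592 + 1240433/660013) - 716710)*(-14824091584342) = (744817474029/695384416696 - 716710)*(-14824091584342) = -498388220472716131/695384416696*(-14824091584342) = 3694076312422388235289905210401/347692208348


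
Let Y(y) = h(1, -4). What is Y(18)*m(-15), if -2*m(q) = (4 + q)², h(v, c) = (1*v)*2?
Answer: -121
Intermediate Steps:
h(v, c) = 2*v (h(v, c) = v*2 = 2*v)
Y(y) = 2 (Y(y) = 2*1 = 2)
m(q) = -(4 + q)²/2
Y(18)*m(-15) = 2*(-(4 - 15)²/2) = 2*(-½*(-11)²) = 2*(-½*121) = 2*(-121/2) = -121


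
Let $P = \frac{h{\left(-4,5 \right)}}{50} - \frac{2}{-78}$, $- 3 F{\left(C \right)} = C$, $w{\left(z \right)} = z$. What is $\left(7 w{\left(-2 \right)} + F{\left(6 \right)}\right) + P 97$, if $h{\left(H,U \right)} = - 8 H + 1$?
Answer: $\frac{98489}{1950} \approx 50.507$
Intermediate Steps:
$h{\left(H,U \right)} = 1 - 8 H$
$F{\left(C \right)} = - \frac{C}{3}$
$P = \frac{1337}{1950}$ ($P = \frac{1 - -32}{50} - \frac{2}{-78} = \left(1 + 32\right) \frac{1}{50} - - \frac{1}{39} = 33 \cdot \frac{1}{50} + \frac{1}{39} = \frac{33}{50} + \frac{1}{39} = \frac{1337}{1950} \approx 0.68564$)
$\left(7 w{\left(-2 \right)} + F{\left(6 \right)}\right) + P 97 = \left(7 \left(-2\right) - 2\right) + \frac{1337}{1950} \cdot 97 = \left(-14 - 2\right) + \frac{129689}{1950} = -16 + \frac{129689}{1950} = \frac{98489}{1950}$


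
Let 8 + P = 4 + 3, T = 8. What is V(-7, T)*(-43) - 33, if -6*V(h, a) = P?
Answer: -241/6 ≈ -40.167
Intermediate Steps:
P = -1 (P = -8 + (4 + 3) = -8 + 7 = -1)
V(h, a) = ⅙ (V(h, a) = -⅙*(-1) = ⅙)
V(-7, T)*(-43) - 33 = (⅙)*(-43) - 33 = -43/6 - 33 = -241/6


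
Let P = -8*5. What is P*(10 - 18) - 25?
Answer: 295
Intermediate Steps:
P = -40
P*(10 - 18) - 25 = -40*(10 - 18) - 25 = -40*(-8) - 25 = 320 - 25 = 295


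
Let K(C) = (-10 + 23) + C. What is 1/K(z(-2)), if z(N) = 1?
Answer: 1/14 ≈ 0.071429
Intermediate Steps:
K(C) = 13 + C
1/K(z(-2)) = 1/(13 + 1) = 1/14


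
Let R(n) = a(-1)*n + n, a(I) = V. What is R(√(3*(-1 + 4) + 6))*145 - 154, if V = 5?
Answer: -154 + 870*√15 ≈ 3215.5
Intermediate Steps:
a(I) = 5
R(n) = 6*n (R(n) = 5*n + n = 6*n)
R(√(3*(-1 + 4) + 6))*145 - 154 = (6*√(3*(-1 + 4) + 6))*145 - 154 = (6*√(3*3 + 6))*145 - 154 = (6*√(9 + 6))*145 - 154 = (6*√15)*145 - 154 = 870*√15 - 154 = -154 + 870*√15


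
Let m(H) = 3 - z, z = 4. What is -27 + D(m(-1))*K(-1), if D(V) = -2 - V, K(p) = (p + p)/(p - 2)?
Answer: -83/3 ≈ -27.667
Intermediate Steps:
K(p) = 2*p/(-2 + p) (K(p) = (2*p)/(-2 + p) = 2*p/(-2 + p))
m(H) = -1 (m(H) = 3 - 1*4 = 3 - 4 = -1)
-27 + D(m(-1))*K(-1) = -27 + (-2 - 1*(-1))*(2*(-1)/(-2 - 1)) = -27 + (-2 + 1)*(2*(-1)/(-3)) = -27 - 2*(-1)*(-1)/3 = -27 - 1*⅔ = -27 - ⅔ = -83/3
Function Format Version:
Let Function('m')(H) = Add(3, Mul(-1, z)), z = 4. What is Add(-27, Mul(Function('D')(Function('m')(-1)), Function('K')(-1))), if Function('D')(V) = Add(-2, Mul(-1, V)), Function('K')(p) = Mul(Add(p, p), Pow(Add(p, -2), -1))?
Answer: Rational(-83, 3) ≈ -27.667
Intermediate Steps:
Function('K')(p) = Mul(2, p, Pow(Add(-2, p), -1)) (Function('K')(p) = Mul(Mul(2, p), Pow(Add(-2, p), -1)) = Mul(2, p, Pow(Add(-2, p), -1)))
Function('m')(H) = -1 (Function('m')(H) = Add(3, Mul(-1, 4)) = Add(3, -4) = -1)
Add(-27, Mul(Function('D')(Function('m')(-1)), Function('K')(-1))) = Add(-27, Mul(Add(-2, Mul(-1, -1)), Mul(2, -1, Pow(Add(-2, -1), -1)))) = Add(-27, Mul(Add(-2, 1), Mul(2, -1, Pow(-3, -1)))) = Add(-27, Mul(-1, Mul(2, -1, Rational(-1, 3)))) = Add(-27, Mul(-1, Rational(2, 3))) = Add(-27, Rational(-2, 3)) = Rational(-83, 3)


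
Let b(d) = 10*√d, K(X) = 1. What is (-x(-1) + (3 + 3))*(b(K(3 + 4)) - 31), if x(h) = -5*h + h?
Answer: -42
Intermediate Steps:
x(h) = -4*h
(-x(-1) + (3 + 3))*(b(K(3 + 4)) - 31) = (-(-4)*(-1) + (3 + 3))*(10*√1 - 31) = (-1*4 + 6)*(10*1 - 31) = (-4 + 6)*(10 - 31) = 2*(-21) = -42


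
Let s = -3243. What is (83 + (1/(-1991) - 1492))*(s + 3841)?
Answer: -1677581360/1991 ≈ -8.4258e+5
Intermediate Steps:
(83 + (1/(-1991) - 1492))*(s + 3841) = (83 + (1/(-1991) - 1492))*(-3243 + 3841) = (83 + (-1/1991 - 1492))*598 = (83 - 2970573/1991)*598 = -2805320/1991*598 = -1677581360/1991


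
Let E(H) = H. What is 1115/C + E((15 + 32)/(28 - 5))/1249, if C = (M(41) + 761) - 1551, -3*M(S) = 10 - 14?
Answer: -95980613/67968082 ≈ -1.4121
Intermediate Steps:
M(S) = 4/3 (M(S) = -(10 - 14)/3 = -1/3*(-4) = 4/3)
C = -2366/3 (C = (4/3 + 761) - 1551 = 2287/3 - 1551 = -2366/3 ≈ -788.67)
1115/C + E((15 + 32)/(28 - 5))/1249 = 1115/(-2366/3) + ((15 + 32)/(28 - 5))/1249 = 1115*(-3/2366) + (47/23)*(1/1249) = -3345/2366 + (47*(1/23))*(1/1249) = -3345/2366 + (47/23)*(1/1249) = -3345/2366 + 47/28727 = -95980613/67968082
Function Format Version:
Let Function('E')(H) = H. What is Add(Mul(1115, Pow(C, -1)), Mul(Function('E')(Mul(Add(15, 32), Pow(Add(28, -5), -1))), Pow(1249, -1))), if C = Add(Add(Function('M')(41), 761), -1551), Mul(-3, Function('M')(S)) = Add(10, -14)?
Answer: Rational(-95980613, 67968082) ≈ -1.4121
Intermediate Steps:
Function('M')(S) = Rational(4, 3) (Function('M')(S) = Mul(Rational(-1, 3), Add(10, -14)) = Mul(Rational(-1, 3), -4) = Rational(4, 3))
C = Rational(-2366, 3) (C = Add(Add(Rational(4, 3), 761), -1551) = Add(Rational(2287, 3), -1551) = Rational(-2366, 3) ≈ -788.67)
Add(Mul(1115, Pow(C, -1)), Mul(Function('E')(Mul(Add(15, 32), Pow(Add(28, -5), -1))), Pow(1249, -1))) = Add(Mul(1115, Pow(Rational(-2366, 3), -1)), Mul(Mul(Add(15, 32), Pow(Add(28, -5), -1)), Pow(1249, -1))) = Add(Mul(1115, Rational(-3, 2366)), Mul(Mul(47, Pow(23, -1)), Rational(1, 1249))) = Add(Rational(-3345, 2366), Mul(Mul(47, Rational(1, 23)), Rational(1, 1249))) = Add(Rational(-3345, 2366), Mul(Rational(47, 23), Rational(1, 1249))) = Add(Rational(-3345, 2366), Rational(47, 28727)) = Rational(-95980613, 67968082)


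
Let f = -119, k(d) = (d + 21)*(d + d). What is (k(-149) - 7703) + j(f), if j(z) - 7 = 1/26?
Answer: 791649/26 ≈ 30448.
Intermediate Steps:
k(d) = 2*d*(21 + d) (k(d) = (21 + d)*(2*d) = 2*d*(21 + d))
j(z) = 183/26 (j(z) = 7 + 1/26 = 183/26)
(k(-149) - 7703) + j(f) = (2*(-149)*(21 - 149) - 7703) + 183/26 = (2*(-149)*(-128) - 7703) + 183/26 = (38144 - 7703) + 183/26 = 30441 + 183/26 = 791649/26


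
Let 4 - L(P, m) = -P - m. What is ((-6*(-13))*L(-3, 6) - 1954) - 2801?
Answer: -4209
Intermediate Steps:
L(P, m) = 4 + P + m (L(P, m) = 4 - (-P - m) = 4 + (P + m) = 4 + P + m)
((-6*(-13))*L(-3, 6) - 1954) - 2801 = ((-6*(-13))*(4 - 3 + 6) - 1954) - 2801 = (78*7 - 1954) - 2801 = (546 - 1954) - 2801 = -1408 - 2801 = -4209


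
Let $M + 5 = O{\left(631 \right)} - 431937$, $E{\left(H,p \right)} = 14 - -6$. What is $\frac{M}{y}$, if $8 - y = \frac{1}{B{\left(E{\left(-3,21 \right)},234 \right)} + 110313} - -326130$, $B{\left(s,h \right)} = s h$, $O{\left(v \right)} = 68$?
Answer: $\frac{49662486882}{37501747147} \approx 1.3243$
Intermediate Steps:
$E{\left(H,p \right)} = 20$ ($E{\left(H,p \right)} = 14 + 6 = 20$)
$B{\left(s,h \right)} = h s$
$M = -431874$ ($M = -5 + \left(68 - 431937\right) = -5 - 431869 = -431874$)
$y = - \frac{37501747147}{114993}$ ($y = 8 - \left(\frac{1}{234 \cdot 20 + 110313} - -326130\right) = 8 - \left(\frac{1}{4680 + 110313} + 326130\right) = 8 - \left(\frac{1}{114993} + 326130\right) = 8 - \frac{37502667091}{114993} = - \frac{37501747147}{114993} \approx -3.2612 \cdot 10^{5}$)
$\frac{M}{y} = - \frac{431874}{- \frac{37501747147}{114993}} = \left(-431874\right) \left(- \frac{114993}{37501747147}\right) = \frac{49662486882}{37501747147}$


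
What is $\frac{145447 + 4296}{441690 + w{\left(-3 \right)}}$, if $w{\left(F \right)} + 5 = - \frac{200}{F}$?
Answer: $\frac{449229}{1325255} \approx 0.33898$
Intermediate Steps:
$w{\left(F \right)} = -5 - \frac{200}{F}$
$\frac{145447 + 4296}{441690 + w{\left(-3 \right)}} = \frac{145447 + 4296}{441690 - \left(5 + \frac{200}{-3}\right)} = \frac{149743}{441690 - - \frac{185}{3}} = \frac{149743}{441690 + \left(-5 + \frac{200}{3}\right)} = \frac{149743}{441690 + \frac{185}{3}} = \frac{149743}{\frac{1325255}{3}} = 149743 \cdot \frac{3}{1325255} = \frac{449229}{1325255}$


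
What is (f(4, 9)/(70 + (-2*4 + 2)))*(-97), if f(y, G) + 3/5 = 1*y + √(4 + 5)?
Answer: -97/10 ≈ -9.7000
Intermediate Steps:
f(y, G) = 12/5 + y (f(y, G) = -⅗ + (1*y + √(4 + 5)) = -⅗ + (y + √9) = -⅗ + (y + 3) = -⅗ + (3 + y) = 12/5 + y)
(f(4, 9)/(70 + (-2*4 + 2)))*(-97) = ((12/5 + 4)/(70 + (-2*4 + 2)))*(-97) = (32/(5*(70 + (-8 + 2))))*(-97) = (32/(5*(70 - 6)))*(-97) = ((32/5)/64)*(-97) = ((32/5)*(1/64))*(-97) = (⅒)*(-97) = -97/10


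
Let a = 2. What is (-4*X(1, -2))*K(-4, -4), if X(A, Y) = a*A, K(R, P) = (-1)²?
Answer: -8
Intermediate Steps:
K(R, P) = 1
X(A, Y) = 2*A
(-4*X(1, -2))*K(-4, -4) = -8*1 = -8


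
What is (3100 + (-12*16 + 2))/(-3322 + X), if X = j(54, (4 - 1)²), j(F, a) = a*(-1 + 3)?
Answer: -1455/1652 ≈ -0.88075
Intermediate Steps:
j(F, a) = 2*a (j(F, a) = a*2 = 2*a)
X = 18 (X = 2*(4 - 1)² = 2*3² = 2*9 = 18)
(3100 + (-12*16 + 2))/(-3322 + X) = (3100 + (-12*16 + 2))/(-3322 + 18) = (3100 + (-192 + 2))/(-3304) = (3100 - 190)*(-1/3304) = 2910*(-1/3304) = -1455/1652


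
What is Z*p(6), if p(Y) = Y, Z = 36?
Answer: 216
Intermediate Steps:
Z*p(6) = 36*6 = 216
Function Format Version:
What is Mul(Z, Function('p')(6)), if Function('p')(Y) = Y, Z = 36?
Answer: 216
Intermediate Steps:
Mul(Z, Function('p')(6)) = Mul(36, 6) = 216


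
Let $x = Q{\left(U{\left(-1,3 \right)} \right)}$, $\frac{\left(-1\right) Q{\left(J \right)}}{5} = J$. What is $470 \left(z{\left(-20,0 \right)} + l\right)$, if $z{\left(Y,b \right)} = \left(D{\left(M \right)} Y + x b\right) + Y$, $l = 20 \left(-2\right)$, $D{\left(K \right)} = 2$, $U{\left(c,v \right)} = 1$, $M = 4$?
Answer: $-47000$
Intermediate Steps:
$Q{\left(J \right)} = - 5 J$
$x = -5$ ($x = \left(-5\right) 1 = -5$)
$l = -40$
$z{\left(Y,b \right)} = - 5 b + 3 Y$ ($z{\left(Y,b \right)} = \left(2 Y - 5 b\right) + Y = \left(- 5 b + 2 Y\right) + Y = - 5 b + 3 Y$)
$470 \left(z{\left(-20,0 \right)} + l\right) = 470 \left(\left(\left(-5\right) 0 + 3 \left(-20\right)\right) - 40\right) = 470 \left(\left(0 - 60\right) - 40\right) = 470 \left(-60 - 40\right) = 470 \left(-100\right) = -47000$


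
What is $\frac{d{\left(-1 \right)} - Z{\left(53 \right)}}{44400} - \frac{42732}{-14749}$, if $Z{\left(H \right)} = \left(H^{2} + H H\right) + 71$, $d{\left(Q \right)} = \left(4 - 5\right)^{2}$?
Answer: $\frac{75558687}{27285650} \approx 2.7692$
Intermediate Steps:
$d{\left(Q \right)} = 1$ ($d{\left(Q \right)} = \left(-1\right)^{2} = 1$)
$Z{\left(H \right)} = 71 + 2 H^{2}$ ($Z{\left(H \right)} = \left(H^{2} + H^{2}\right) + 71 = 2 H^{2} + 71 = 71 + 2 H^{2}$)
$\frac{d{\left(-1 \right)} - Z{\left(53 \right)}}{44400} - \frac{42732}{-14749} = \frac{1 - \left(71 + 2 \cdot 53^{2}\right)}{44400} - \frac{42732}{-14749} = \left(1 - \left(71 + 2 \cdot 2809\right)\right) \frac{1}{44400} - - \frac{42732}{14749} = \left(1 - \left(71 + 5618\right)\right) \frac{1}{44400} + \frac{42732}{14749} = \left(1 - 5689\right) \frac{1}{44400} + \frac{42732}{14749} = \left(-5688\right) \frac{1}{44400} + \frac{42732}{14749} = - \frac{237}{1850} + \frac{42732}{14749} = \frac{75558687}{27285650}$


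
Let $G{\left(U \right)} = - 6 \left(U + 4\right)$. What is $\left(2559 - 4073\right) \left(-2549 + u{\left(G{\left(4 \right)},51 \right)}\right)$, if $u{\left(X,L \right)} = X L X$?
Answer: $-174041870$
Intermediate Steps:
$G{\left(U \right)} = -24 - 6 U$ ($G{\left(U \right)} = - 6 \left(4 + U\right) = -24 - 6 U$)
$u{\left(X,L \right)} = L X^{2}$ ($u{\left(X,L \right)} = L X X = L X^{2}$)
$\left(2559 - 4073\right) \left(-2549 + u{\left(G{\left(4 \right)},51 \right)}\right) = \left(2559 - 4073\right) \left(-2549 + 51 \left(-24 - 24\right)^{2}\right) = - 1514 \left(-2549 + 51 \left(-24 - 24\right)^{2}\right) = - 1514 \left(-2549 + 51 \left(-48\right)^{2}\right) = - 1514 \left(-2549 + 51 \cdot 2304\right) = - 1514 \left(-2549 + 117504\right) = \left(-1514\right) 114955 = -174041870$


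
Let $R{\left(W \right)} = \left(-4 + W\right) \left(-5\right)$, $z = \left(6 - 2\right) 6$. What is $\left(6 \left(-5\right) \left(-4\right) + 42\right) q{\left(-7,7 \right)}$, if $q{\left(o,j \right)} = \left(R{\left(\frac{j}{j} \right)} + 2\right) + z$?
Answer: $6642$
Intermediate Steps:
$z = 24$ ($z = 4 \cdot 6 = 24$)
$R{\left(W \right)} = 20 - 5 W$
$q{\left(o,j \right)} = 41$ ($q{\left(o,j \right)} = \left(\left(20 - 5 \frac{j}{j}\right) + 2\right) + 24 = \left(\left(20 - 5\right) + 2\right) + 24 = \left(15 + 2\right) + 24 = 17 + 24 = 41$)
$\left(6 \left(-5\right) \left(-4\right) + 42\right) q{\left(-7,7 \right)} = \left(6 \left(-5\right) \left(-4\right) + 42\right) 41 = \left(\left(-30\right) \left(-4\right) + 42\right) 41 = \left(120 + 42\right) 41 = 162 \cdot 41 = 6642$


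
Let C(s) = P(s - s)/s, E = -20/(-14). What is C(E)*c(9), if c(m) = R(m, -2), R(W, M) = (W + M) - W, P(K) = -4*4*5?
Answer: 112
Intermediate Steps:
P(K) = -80 (P(K) = -16*5 = -80)
R(W, M) = M (R(W, M) = (M + W) - W = M)
c(m) = -2
E = 10/7 (E = -20*(-1/14) = 10/7 ≈ 1.4286)
C(s) = -80/s
C(E)*c(9) = -80/10/7*(-2) = -80*7/10*(-2) = -56*(-2) = 112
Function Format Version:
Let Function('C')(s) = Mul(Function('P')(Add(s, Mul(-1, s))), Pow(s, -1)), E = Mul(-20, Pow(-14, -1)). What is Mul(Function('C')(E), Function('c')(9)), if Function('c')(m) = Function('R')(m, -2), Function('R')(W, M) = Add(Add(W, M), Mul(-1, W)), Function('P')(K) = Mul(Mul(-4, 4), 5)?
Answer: 112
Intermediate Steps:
Function('P')(K) = -80 (Function('P')(K) = Mul(-16, 5) = -80)
Function('R')(W, M) = M (Function('R')(W, M) = Add(Add(M, W), Mul(-1, W)) = M)
Function('c')(m) = -2
E = Rational(10, 7) (E = Mul(-20, Rational(-1, 14)) = Rational(10, 7) ≈ 1.4286)
Function('C')(s) = Mul(-80, Pow(s, -1))
Mul(Function('C')(E), Function('c')(9)) = Mul(Mul(-80, Pow(Rational(10, 7), -1)), -2) = Mul(Mul(-80, Rational(7, 10)), -2) = Mul(-56, -2) = 112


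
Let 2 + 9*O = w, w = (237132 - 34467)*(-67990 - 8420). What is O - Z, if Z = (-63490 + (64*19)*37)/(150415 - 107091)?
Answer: -335449774424383/194958 ≈ -1.7206e+9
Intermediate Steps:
w = -15485632650 (w = 202665*(-76410) = -15485632650)
Z = -9249/21662 (Z = (-63490 + 1216*37)/43324 = (-63490 + 44992)*(1/43324) = -18498*1/43324 = -9249/21662 ≈ -0.42697)
O = -15485632652/9 (O = -2/9 + (⅑)*(-15485632650) = -2/9 - 1720625850 = -15485632652/9 ≈ -1.7206e+9)
O - Z = -15485632652/9 - 1*(-9249/21662) = -15485632652/9 + 9249/21662 = -335449774424383/194958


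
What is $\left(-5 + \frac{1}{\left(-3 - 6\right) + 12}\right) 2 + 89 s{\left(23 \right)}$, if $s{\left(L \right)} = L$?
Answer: $\frac{6113}{3} \approx 2037.7$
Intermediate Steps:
$\left(-5 + \frac{1}{\left(-3 - 6\right) + 12}\right) 2 + 89 s{\left(23 \right)} = \left(-5 + \frac{1}{\left(-3 - 6\right) + 12}\right) 2 + 89 \cdot 23 = \left(-5 + \frac{1}{\left(-3 - 6\right) + 12}\right) 2 + 2047 = \left(-5 + \frac{1}{-9 + 12}\right) 2 + 2047 = \left(-5 + \frac{1}{3}\right) 2 + 2047 = \left(- \frac{14}{3}\right) 2 + 2047 = - \frac{28}{3} + 2047 = \frac{6113}{3}$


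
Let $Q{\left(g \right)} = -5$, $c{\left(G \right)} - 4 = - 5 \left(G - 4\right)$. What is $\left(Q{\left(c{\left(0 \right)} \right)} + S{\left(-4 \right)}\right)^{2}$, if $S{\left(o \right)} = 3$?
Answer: $4$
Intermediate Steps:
$c{\left(G \right)} = 24 - 5 G$ ($c{\left(G \right)} = 4 - 5 \left(G - 4\right) = 4 - 5 \left(-4 + G\right) = 4 - \left(-20 + 5 G\right) = 24 - 5 G$)
$\left(Q{\left(c{\left(0 \right)} \right)} + S{\left(-4 \right)}\right)^{2} = \left(-5 + 3\right)^{2} = \left(-2\right)^{2} = 4$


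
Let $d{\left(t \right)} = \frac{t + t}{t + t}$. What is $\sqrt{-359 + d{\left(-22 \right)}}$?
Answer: $i \sqrt{358} \approx 18.921 i$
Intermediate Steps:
$d{\left(t \right)} = 1$ ($d{\left(t \right)} = \frac{2 t}{2 t} = 2 t \frac{1}{2 t} = 1$)
$\sqrt{-359 + d{\left(-22 \right)}} = \sqrt{-359 + 1} = \sqrt{-358} = i \sqrt{358}$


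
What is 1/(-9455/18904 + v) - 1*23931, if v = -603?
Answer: -273018435781/11408567 ≈ -23931.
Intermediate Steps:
1/(-9455/18904 + v) - 1*23931 = 1/(-9455/18904 - 603) - 1*23931 = 1/(-9455*1/18904 - 603) - 23931 = 1/(-9455/18904 - 603) - 23931 = 1/(-11408567/18904) - 23931 = -18904/11408567 - 23931 = -273018435781/11408567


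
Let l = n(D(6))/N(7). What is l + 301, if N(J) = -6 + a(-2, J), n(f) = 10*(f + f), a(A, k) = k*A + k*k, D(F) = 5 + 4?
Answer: 8909/29 ≈ 307.21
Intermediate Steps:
D(F) = 9
a(A, k) = k² + A*k (a(A, k) = A*k + k² = k² + A*k)
n(f) = 20*f (n(f) = 10*(2*f) = 20*f)
N(J) = -6 + J*(-2 + J)
l = 180/29 (l = (20*9)/(-6 + 7*(-2 + 7)) = 180/(-6 + 7*5) = 180/(-6 + 35) = 180/29 ≈ 6.2069)
l + 301 = 180/29 + 301 = 8909/29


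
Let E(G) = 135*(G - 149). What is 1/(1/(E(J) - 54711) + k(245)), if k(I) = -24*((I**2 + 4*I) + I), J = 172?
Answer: -51606/75860820001 ≈ -6.8027e-7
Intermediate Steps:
E(G) = -20115 + 135*G (E(G) = 135*(-149 + G) = -20115 + 135*G)
k(I) = -120*I - 24*I**2 (k(I) = -24*(I**2 + 5*I) = -120*I - 24*I**2)
1/(1/(E(J) - 54711) + k(245)) = 1/(1/((-20115 + 135*172) - 54711) - 24*245*(5 + 245)) = 1/(1/((-20115 + 23220) - 54711) - 24*245*250) = 1/(1/(3105 - 54711) - 1470000) = 1/(1/(-51606) - 1470000) = 1/(-1/51606 - 1470000) = 1/(-75860820001/51606) = -51606/75860820001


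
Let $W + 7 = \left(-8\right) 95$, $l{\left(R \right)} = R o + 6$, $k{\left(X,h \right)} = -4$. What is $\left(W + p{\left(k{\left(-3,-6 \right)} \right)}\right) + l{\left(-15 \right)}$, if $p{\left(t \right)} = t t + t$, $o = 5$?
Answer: $-824$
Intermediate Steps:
$p{\left(t \right)} = t + t^{2}$ ($p{\left(t \right)} = t^{2} + t = t + t^{2}$)
$l{\left(R \right)} = 6 + 5 R$ ($l{\left(R \right)} = R 5 + 6 = 5 R + 6 = 6 + 5 R$)
$W = -767$ ($W = -7 - 760 = -767$)
$\left(W + p{\left(k{\left(-3,-6 \right)} \right)}\right) + l{\left(-15 \right)} = \left(-767 - 4 \left(1 - 4\right)\right) + \left(6 + 5 \left(-15\right)\right) = \left(-767 - -12\right) + \left(6 - 75\right) = \left(-767 + 12\right) - 69 = -755 - 69 = -824$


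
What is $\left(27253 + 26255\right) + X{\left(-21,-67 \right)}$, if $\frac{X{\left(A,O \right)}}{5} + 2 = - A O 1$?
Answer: $46463$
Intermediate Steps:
$X{\left(A,O \right)} = -10 - 5 A O$ ($X{\left(A,O \right)} = -10 + 5 - A O 1 = -10 + 5 - A O = -10 + 5 \left(- A O\right) = -10 - 5 A O$)
$\left(27253 + 26255\right) + X{\left(-21,-67 \right)} = \left(27253 + 26255\right) - \left(10 - -7035\right) = 53508 - 7045 = 46463$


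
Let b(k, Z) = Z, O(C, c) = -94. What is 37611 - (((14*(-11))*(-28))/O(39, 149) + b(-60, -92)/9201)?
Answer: 16284605797/432447 ≈ 37657.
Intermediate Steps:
37611 - (((14*(-11))*(-28))/O(39, 149) + b(-60, -92)/9201) = 37611 - (((14*(-11))*(-28))/(-94) - 92/9201) = 37611 - (-154*(-28)*(-1/94) - 92*1/9201) = 37611 - (4312*(-1/94) - 92/9201) = 37611 - (-2156/47 - 92/9201) = 37611 - 1*(-19841680/432447) = 37611 + 19841680/432447 = 16284605797/432447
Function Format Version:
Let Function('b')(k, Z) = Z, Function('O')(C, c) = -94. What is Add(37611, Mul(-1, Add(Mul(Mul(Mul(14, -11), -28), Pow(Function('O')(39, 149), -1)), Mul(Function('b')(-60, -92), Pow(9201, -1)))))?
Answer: Rational(16284605797, 432447) ≈ 37657.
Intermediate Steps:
Add(37611, Mul(-1, Add(Mul(Mul(Mul(14, -11), -28), Pow(Function('O')(39, 149), -1)), Mul(Function('b')(-60, -92), Pow(9201, -1))))) = Add(37611, Mul(-1, Add(Mul(Mul(Mul(14, -11), -28), Pow(-94, -1)), Mul(-92, Pow(9201, -1))))) = Add(37611, Mul(-1, Add(Mul(Mul(-154, -28), Rational(-1, 94)), Mul(-92, Rational(1, 9201))))) = Add(37611, Mul(-1, Add(Mul(4312, Rational(-1, 94)), Rational(-92, 9201)))) = Add(37611, Mul(-1, Add(Rational(-2156, 47), Rational(-92, 9201)))) = Add(37611, Mul(-1, Rational(-19841680, 432447))) = Add(37611, Rational(19841680, 432447)) = Rational(16284605797, 432447)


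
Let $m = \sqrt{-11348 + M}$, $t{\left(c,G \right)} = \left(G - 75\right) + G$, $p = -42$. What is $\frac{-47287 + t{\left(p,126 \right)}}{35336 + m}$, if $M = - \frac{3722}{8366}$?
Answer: $- \frac{6963352089680}{5223078874513} + \frac{141330 i \sqrt{22063254415}}{5223078874513} \approx -1.3332 + 0.0040192 i$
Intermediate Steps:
$M = - \frac{1861}{4183}$ ($M = \left(-3722\right) \frac{1}{8366} = - \frac{1861}{4183} \approx -0.4449$)
$t{\left(c,G \right)} = -75 + 2 G$ ($t{\left(c,G \right)} = \left(-75 + G\right) + G = -75 + 2 G$)
$m = \frac{3 i \sqrt{22063254415}}{4183}$ ($m = \sqrt{-11348 - \frac{1861}{4183}} = \sqrt{- \frac{47470545}{4183}} = \frac{3 i \sqrt{22063254415}}{4183} \approx 106.53 i$)
$\frac{-47287 + t{\left(p,126 \right)}}{35336 + m} = \frac{-47287 + \left(-75 + 2 \cdot 126\right)}{35336 + \frac{3 i \sqrt{22063254415}}{4183}} = \frac{-47287 + \left(-75 + 252\right)}{35336 + \frac{3 i \sqrt{22063254415}}{4183}} = \frac{-47287 + 177}{35336 + \frac{3 i \sqrt{22063254415}}{4183}} = - \frac{47110}{35336 + \frac{3 i \sqrt{22063254415}}{4183}}$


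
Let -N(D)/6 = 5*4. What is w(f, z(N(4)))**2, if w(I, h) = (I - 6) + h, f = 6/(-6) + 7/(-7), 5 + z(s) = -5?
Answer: 324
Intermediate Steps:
N(D) = -120 (N(D) = -30*4 = -6*20 = -120)
z(s) = -10 (z(s) = -5 - 5 = -10)
f = -2 (f = 6*(-1/6) + 7*(-1/7) = -1 - 1 = -2)
w(I, h) = -6 + I + h (w(I, h) = (-6 + I) + h = -6 + I + h)
w(f, z(N(4)))**2 = (-6 - 2 - 10)**2 = (-18)**2 = 324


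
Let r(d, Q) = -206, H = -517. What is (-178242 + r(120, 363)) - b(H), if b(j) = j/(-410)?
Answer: -73164197/410 ≈ -1.7845e+5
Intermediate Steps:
b(j) = -j/410 (b(j) = j*(-1/410) = -j/410)
(-178242 + r(120, 363)) - b(H) = (-178242 - 206) - (-1)*(-517)/410 = -178448 - 1*517/410 = -178448 - 517/410 = -73164197/410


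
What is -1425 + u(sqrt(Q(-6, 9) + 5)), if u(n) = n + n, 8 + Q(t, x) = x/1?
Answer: -1425 + 2*sqrt(6) ≈ -1420.1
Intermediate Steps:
Q(t, x) = -8 + x (Q(t, x) = -8 + x/1 = -8 + x*1 = -8 + x)
u(n) = 2*n
-1425 + u(sqrt(Q(-6, 9) + 5)) = -1425 + 2*sqrt((-8 + 9) + 5) = -1425 + 2*sqrt(1 + 5) = -1425 + 2*sqrt(6)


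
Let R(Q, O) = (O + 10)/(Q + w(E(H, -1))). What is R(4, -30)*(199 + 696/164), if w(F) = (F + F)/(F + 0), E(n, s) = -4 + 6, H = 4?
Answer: -83330/123 ≈ -677.48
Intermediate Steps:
E(n, s) = 2
w(F) = 2 (w(F) = (2*F)/F = 2)
R(Q, O) = (10 + O)/(2 + Q) (R(Q, O) = (O + 10)/(Q + 2) = (10 + O)/(2 + Q))
R(4, -30)*(199 + 696/164) = ((10 - 30)/(2 + 4))*(199 + 696/164) = (-20/6)*(199 + 696*(1/164)) = ((⅙)*(-20))*(199 + 174/41) = -10/3*8333/41 = -83330/123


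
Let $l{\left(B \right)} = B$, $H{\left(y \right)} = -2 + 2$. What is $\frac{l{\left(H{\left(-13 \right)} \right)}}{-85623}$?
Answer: $0$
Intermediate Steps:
$H{\left(y \right)} = 0$
$\frac{l{\left(H{\left(-13 \right)} \right)}}{-85623} = \frac{0}{-85623} = 0 \left(- \frac{1}{85623}\right) = 0$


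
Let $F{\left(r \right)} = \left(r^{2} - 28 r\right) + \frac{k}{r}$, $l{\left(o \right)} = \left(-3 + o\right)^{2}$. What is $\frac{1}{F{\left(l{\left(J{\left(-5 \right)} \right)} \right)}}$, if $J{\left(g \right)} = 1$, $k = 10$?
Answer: $- \frac{2}{187} \approx -0.010695$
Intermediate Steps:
$F{\left(r \right)} = r^{2} - 28 r + \frac{10}{r}$ ($F{\left(r \right)} = \left(r^{2} - 28 r\right) + \frac{10}{r} = r^{2} - 28 r + \frac{10}{r}$)
$\frac{1}{F{\left(l{\left(J{\left(-5 \right)} \right)} \right)}} = \frac{1}{\frac{1}{\left(-3 + 1\right)^{2}} \left(10 + \left(\left(-3 + 1\right)^{2}\right)^{2} \left(-28 + \left(-3 + 1\right)^{2}\right)\right)} = \frac{1}{\frac{1}{\left(-2\right)^{2}} \left(10 + \left(\left(-2\right)^{2}\right)^{2} \left(-28 + \left(-2\right)^{2}\right)\right)} = \frac{1}{\frac{1}{4} \left(10 + 4^{2} \left(-28 + 4\right)\right)} = \frac{1}{\frac{1}{4} \left(10 + 16 \left(-24\right)\right)} = \frac{1}{\frac{1}{4} \left(10 - 384\right)} = \frac{1}{\frac{1}{4} \left(-374\right)} = \frac{1}{- \frac{187}{2}} = - \frac{2}{187}$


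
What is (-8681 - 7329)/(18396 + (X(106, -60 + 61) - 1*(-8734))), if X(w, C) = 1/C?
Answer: -16010/27131 ≈ -0.59010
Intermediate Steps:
(-8681 - 7329)/(18396 + (X(106, -60 + 61) - 1*(-8734))) = (-8681 - 7329)/(18396 + (1/(-60 + 61) - 1*(-8734))) = -16010/(18396 + (1/1 + 8734)) = -16010/(18396 + (1 + 8734)) = -16010/(18396 + 8735) = -16010/27131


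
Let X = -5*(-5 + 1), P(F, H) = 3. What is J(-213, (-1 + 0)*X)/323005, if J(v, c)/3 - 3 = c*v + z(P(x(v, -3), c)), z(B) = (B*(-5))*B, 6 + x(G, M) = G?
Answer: 12654/323005 ≈ 0.039176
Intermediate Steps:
x(G, M) = -6 + G
z(B) = -5*B² (z(B) = (-5*B)*B = -5*B²)
X = 20 (X = -5*(-4) = 20)
J(v, c) = -126 + 3*c*v (J(v, c) = 9 + 3*(c*v - 5*3²) = 9 + 3*(c*v - 5*9) = 9 + 3*(c*v - 45) = 9 + 3*(-45 + c*v) = 9 + (-135 + 3*c*v) = -126 + 3*c*v)
J(-213, (-1 + 0)*X)/323005 = (-126 + 3*((-1 + 0)*20)*(-213))/323005 = (-126 + 3*(-1*20)*(-213))*(1/323005) = (-126 + 3*(-20)*(-213))*(1/323005) = (-126 + 12780)*(1/323005) = 12654*(1/323005) = 12654/323005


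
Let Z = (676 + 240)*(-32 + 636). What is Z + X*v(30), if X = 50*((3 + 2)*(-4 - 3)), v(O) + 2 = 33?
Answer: 499014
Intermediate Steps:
Z = 553264 (Z = 916*604 = 553264)
v(O) = 31 (v(O) = -2 + 33 = 31)
X = -1750 (X = 50*(5*(-7)) = 50*(-35) = -1750)
Z + X*v(30) = 553264 - 1750*31 = 553264 - 54250 = 499014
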